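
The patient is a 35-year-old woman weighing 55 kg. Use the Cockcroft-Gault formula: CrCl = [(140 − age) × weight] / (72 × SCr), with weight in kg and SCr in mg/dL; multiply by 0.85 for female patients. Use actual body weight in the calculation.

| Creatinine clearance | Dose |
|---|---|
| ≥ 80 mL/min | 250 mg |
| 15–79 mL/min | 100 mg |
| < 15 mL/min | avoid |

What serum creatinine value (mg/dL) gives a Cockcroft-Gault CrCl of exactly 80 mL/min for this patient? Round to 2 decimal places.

0.85 mg/dL

Standard dose requires CrCl ≥ 80 mL/min.
Set (140 − 35) × 55 × 0.85 / (72 × SCr) = 80
SCr = (140 − 35) × 55 × 0.85 / (72 × 80) = 0.852 mg/dL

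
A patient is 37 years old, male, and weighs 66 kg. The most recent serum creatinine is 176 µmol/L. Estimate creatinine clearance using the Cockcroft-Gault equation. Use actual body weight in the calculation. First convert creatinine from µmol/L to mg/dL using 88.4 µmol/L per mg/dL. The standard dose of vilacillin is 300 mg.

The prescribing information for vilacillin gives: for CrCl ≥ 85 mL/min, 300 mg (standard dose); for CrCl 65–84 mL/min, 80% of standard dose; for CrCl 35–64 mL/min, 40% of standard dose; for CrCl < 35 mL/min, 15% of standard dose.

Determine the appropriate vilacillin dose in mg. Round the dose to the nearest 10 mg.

120 mg

SCr = 176 / 88.4 = 1.991 mg/dL
CrCl = (140 − 37) × 66 / (72 × 1.991) = 6798.0 / 143.35 ≈ 47.4 mL/min
CrCl ≈ 47 mL/min → bracket 35–64 mL/min.
40% of 300 mg = 120 mg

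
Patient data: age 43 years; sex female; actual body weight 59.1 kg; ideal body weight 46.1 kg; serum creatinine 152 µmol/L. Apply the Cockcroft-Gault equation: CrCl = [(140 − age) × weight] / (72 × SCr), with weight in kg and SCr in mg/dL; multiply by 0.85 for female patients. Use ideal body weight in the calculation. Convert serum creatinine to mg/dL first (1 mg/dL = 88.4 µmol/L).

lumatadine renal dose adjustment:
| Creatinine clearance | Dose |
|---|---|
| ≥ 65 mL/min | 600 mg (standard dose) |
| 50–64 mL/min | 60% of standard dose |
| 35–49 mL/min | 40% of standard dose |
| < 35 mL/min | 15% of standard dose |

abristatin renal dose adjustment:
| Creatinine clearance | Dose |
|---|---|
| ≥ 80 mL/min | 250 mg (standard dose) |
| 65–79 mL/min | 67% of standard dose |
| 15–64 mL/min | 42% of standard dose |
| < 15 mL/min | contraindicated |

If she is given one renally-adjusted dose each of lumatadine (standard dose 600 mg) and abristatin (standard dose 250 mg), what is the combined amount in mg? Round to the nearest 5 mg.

195 mg

SCr = 152 / 88.4 = 1.719 mg/dL
CrCl = (140 − 43) × 46.1 / (72 × 1.719) × 0.85 = 4471.7 / 123.77 × 0.85 ≈ 30.7 mL/min
CrCl ≈ 31 mL/min.
lumatadine: < 35 mL/min → 15% of 600 mg = 90 mg.
abristatin: 15–64 mL/min → 42% of 250 mg = 105 mg.
Total = 90 + 105 = 195 mg.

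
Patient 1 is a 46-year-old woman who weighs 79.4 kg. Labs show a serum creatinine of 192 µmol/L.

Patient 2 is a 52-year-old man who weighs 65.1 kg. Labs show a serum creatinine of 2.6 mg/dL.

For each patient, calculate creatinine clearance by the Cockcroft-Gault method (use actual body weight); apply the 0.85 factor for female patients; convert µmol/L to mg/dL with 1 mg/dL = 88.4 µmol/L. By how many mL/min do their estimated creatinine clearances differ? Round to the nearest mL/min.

Patient 1: SCr = 192 / 88.4 = 2.172 mg/dL
Patient 1: CrCl = (140 − 46) × 79.4 / (72 × 2.172) × 0.85 = 7463.6 / 156.38 × 0.85 ≈ 40.6 mL/min
Patient 2: CrCl = (140 − 52) × 65.1 / (72 × 2.6) = 5728.8 / 187.20 ≈ 30.6 mL/min
|40.6 − 30.6| = 10.0 mL/min

10 mL/min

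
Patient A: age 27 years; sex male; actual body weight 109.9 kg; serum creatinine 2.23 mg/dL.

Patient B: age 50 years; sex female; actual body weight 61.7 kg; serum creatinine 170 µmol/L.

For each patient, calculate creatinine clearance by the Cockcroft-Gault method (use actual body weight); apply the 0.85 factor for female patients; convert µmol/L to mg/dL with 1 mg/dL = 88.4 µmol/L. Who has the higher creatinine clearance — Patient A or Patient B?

Patient A: CrCl = (140 − 27) × 109.9 / (72 × 2.23) = 12418.7 / 160.56 ≈ 77.3 mL/min
Patient B: SCr = 170 / 88.4 = 1.923 mg/dL
Patient B: CrCl = (140 − 50) × 61.7 / (72 × 1.923) × 0.85 = 5553.0 / 138.46 × 0.85 ≈ 34.1 mL/min
77.3 vs 34.1 mL/min → Patient A is higher.

Patient A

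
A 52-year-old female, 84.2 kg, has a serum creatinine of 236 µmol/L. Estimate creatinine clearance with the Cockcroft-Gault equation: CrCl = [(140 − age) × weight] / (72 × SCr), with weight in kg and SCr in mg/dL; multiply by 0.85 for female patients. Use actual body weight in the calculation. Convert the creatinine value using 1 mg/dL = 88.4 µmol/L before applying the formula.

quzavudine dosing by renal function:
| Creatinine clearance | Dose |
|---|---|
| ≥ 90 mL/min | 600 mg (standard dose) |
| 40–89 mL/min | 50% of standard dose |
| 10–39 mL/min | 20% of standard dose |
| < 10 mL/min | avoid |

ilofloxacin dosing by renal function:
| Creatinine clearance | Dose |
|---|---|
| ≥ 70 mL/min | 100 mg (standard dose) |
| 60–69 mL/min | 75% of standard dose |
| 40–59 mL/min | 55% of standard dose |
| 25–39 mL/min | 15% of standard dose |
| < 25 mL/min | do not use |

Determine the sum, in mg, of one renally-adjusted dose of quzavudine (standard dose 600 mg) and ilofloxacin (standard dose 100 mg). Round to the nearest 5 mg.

SCr = 236 / 88.4 = 2.67 mg/dL
CrCl = (140 − 52) × 84.2 / (72 × 2.67) × 0.85 = 7409.6 / 192.24 × 0.85 ≈ 32.8 mL/min
CrCl ≈ 33 mL/min.
quzavudine: 10–39 mL/min → 20% of 600 mg = 120 mg.
ilofloxacin: 25–39 mL/min → 15% of 100 mg = 15 mg.
Total = 120 + 15 = 135 mg.

135 mg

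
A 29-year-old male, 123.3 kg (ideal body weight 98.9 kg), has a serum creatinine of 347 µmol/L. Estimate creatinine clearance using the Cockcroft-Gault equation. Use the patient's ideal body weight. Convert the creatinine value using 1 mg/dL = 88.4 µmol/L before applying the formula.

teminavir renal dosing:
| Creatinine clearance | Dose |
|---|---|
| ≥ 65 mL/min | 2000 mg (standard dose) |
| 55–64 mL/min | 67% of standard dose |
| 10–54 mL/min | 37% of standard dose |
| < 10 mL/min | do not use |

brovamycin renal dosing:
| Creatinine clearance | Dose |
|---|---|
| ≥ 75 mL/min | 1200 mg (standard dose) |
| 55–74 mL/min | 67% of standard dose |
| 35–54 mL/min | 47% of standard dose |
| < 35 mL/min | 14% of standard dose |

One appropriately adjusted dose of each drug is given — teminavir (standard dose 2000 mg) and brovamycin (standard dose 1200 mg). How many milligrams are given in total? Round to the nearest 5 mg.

SCr = 347 / 88.4 = 3.925 mg/dL
CrCl = (140 − 29) × 98.9 / (72 × 3.925) = 10977.9 / 282.60 ≈ 38.8 mL/min
CrCl ≈ 39 mL/min.
teminavir: 10–54 mL/min → 37% of 2000 mg = 740 mg.
brovamycin: 35–54 mL/min → 47% of 1200 mg = 564 mg.
Total = 740 + 564 = 1304 mg.

1305 mg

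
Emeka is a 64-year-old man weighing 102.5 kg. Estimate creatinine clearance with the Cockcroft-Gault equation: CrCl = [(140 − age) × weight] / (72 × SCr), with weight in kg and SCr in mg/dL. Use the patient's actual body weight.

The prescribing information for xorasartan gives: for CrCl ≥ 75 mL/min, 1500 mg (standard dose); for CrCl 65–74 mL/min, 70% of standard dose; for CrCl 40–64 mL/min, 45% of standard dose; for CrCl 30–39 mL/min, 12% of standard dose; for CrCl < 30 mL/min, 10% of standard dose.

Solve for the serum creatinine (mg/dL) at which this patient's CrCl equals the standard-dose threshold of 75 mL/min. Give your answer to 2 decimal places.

1.44 mg/dL

Standard dose requires CrCl ≥ 75 mL/min.
Set (140 − 64) × 102.5 / (72 × SCr) = 75
SCr = (140 − 64) × 102.5 / (72 × 75) = 1.443 mg/dL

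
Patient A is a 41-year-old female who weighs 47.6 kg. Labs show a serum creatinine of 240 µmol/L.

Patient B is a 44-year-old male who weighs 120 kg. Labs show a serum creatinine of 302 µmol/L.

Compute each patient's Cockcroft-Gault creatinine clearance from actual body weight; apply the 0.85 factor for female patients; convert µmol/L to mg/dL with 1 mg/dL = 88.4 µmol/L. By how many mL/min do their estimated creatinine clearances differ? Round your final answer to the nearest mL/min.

26 mL/min

Patient A: SCr = 240 / 88.4 = 2.715 mg/dL
Patient A: CrCl = (140 − 41) × 47.6 / (72 × 2.715) × 0.85 = 4712.4 / 195.48 × 0.85 ≈ 20.5 mL/min
Patient B: SCr = 302 / 88.4 = 3.416 mg/dL
Patient B: CrCl = (140 − 44) × 120 / (72 × 3.416) = 11520.0 / 245.95 ≈ 46.8 mL/min
|20.5 − 46.8| = 26.3 mL/min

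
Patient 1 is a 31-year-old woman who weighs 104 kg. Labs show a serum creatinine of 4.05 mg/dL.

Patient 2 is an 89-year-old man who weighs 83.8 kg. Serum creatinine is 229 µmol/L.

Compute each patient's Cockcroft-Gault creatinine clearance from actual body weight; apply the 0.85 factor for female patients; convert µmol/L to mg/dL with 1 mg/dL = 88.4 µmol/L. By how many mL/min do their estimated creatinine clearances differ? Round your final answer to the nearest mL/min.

Patient 1: CrCl = (140 − 31) × 104 / (72 × 4.05) × 0.85 = 11336.0 / 291.60 × 0.85 ≈ 33.0 mL/min
Patient 2: SCr = 229 / 88.4 = 2.59 mg/dL
Patient 2: CrCl = (140 − 89) × 83.8 / (72 × 2.59) = 4273.8 / 186.48 ≈ 22.9 mL/min
|33.0 − 22.9| = 10.1 mL/min

10 mL/min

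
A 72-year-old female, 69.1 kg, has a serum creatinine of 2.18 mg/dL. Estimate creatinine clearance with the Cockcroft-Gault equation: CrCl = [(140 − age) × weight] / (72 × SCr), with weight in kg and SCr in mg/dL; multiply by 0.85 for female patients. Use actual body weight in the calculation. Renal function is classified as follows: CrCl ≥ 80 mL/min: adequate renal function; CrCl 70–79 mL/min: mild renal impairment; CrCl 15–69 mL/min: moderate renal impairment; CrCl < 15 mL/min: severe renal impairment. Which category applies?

CrCl = (140 − 72) × 69.1 / (72 × 2.18) × 0.85 = 4698.8 / 156.96 × 0.85 ≈ 25.4 mL/min
25 mL/min falls in the 'moderate renal impairment' range.

moderate renal impairment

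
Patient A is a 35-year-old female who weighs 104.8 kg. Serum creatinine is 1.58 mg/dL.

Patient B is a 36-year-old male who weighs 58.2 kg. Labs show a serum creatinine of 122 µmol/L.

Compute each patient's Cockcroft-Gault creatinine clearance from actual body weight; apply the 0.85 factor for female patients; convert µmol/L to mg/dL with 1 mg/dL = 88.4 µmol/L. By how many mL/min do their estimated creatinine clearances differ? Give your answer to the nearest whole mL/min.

21 mL/min

Patient A: CrCl = (140 − 35) × 104.8 / (72 × 1.58) × 0.85 = 11004.0 / 113.76 × 0.85 ≈ 82.2 mL/min
Patient B: SCr = 122 / 88.4 = 1.38 mg/dL
Patient B: CrCl = (140 − 36) × 58.2 / (72 × 1.38) = 6052.8 / 99.36 ≈ 60.9 mL/min
|82.2 − 60.9| = 21.3 mL/min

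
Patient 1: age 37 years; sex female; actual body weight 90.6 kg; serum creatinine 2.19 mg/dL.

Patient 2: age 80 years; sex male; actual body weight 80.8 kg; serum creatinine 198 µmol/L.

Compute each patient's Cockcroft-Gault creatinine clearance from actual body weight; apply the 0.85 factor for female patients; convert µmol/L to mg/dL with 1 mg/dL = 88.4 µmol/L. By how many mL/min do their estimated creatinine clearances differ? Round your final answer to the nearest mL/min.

20 mL/min

Patient 1: CrCl = (140 − 37) × 90.6 / (72 × 2.19) × 0.85 = 9331.8 / 157.68 × 0.85 ≈ 50.3 mL/min
Patient 2: SCr = 198 / 88.4 = 2.24 mg/dL
Patient 2: CrCl = (140 − 80) × 80.8 / (72 × 2.24) = 4848.0 / 161.28 ≈ 30.1 mL/min
|50.3 − 30.1| = 20.2 mL/min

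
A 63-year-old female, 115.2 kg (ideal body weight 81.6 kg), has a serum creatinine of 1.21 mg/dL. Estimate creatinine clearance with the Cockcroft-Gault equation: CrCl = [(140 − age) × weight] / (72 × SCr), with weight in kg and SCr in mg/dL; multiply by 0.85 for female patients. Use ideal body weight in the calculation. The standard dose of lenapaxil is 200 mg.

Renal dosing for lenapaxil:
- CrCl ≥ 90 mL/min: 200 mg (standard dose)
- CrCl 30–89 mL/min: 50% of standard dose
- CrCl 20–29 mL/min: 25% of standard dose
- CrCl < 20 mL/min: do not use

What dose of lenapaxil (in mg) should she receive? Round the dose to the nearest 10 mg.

100 mg

CrCl = (140 − 63) × 81.6 / (72 × 1.21) × 0.85 = 6283.2 / 87.12 × 0.85 ≈ 61.3 mL/min
CrCl ≈ 61 mL/min → bracket 30–89 mL/min.
50% of 200 mg = 100 mg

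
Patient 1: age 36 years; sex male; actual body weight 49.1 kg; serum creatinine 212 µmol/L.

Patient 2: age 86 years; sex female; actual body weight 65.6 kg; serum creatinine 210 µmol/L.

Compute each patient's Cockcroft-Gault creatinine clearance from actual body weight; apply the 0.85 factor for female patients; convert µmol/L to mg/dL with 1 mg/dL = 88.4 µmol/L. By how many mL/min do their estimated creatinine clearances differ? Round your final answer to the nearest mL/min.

12 mL/min

Patient 1: SCr = 212 / 88.4 = 2.398 mg/dL
Patient 1: CrCl = (140 − 36) × 49.1 / (72 × 2.398) = 5106.4 / 172.66 ≈ 29.6 mL/min
Patient 2: SCr = 210 / 88.4 = 2.376 mg/dL
Patient 2: CrCl = (140 − 86) × 65.6 / (72 × 2.376) × 0.85 = 3542.4 / 171.07 × 0.85 ≈ 17.6 mL/min
|29.6 − 17.6| = 12.0 mL/min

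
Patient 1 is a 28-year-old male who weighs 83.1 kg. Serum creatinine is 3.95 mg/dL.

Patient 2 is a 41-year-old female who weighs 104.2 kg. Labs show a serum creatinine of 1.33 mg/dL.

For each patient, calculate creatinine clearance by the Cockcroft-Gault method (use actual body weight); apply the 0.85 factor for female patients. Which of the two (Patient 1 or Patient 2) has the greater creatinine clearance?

Patient 2

Patient 1: CrCl = (140 − 28) × 83.1 / (72 × 3.95) = 9307.2 / 284.40 ≈ 32.7 mL/min
Patient 2: CrCl = (140 − 41) × 104.2 / (72 × 1.33) × 0.85 = 10315.8 / 95.76 × 0.85 ≈ 91.6 mL/min
32.7 vs 91.6 mL/min → Patient 2 is higher.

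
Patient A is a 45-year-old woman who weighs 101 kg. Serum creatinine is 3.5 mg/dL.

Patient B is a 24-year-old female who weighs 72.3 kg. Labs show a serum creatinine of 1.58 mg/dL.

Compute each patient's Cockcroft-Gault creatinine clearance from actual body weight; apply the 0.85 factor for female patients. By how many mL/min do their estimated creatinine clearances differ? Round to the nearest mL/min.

30 mL/min

Patient A: CrCl = (140 − 45) × 101 / (72 × 3.5) × 0.85 = 9595.0 / 252.00 × 0.85 ≈ 32.4 mL/min
Patient B: CrCl = (140 − 24) × 72.3 / (72 × 1.58) × 0.85 = 8386.8 / 113.76 × 0.85 ≈ 62.7 mL/min
|32.4 − 62.7| = 30.3 mL/min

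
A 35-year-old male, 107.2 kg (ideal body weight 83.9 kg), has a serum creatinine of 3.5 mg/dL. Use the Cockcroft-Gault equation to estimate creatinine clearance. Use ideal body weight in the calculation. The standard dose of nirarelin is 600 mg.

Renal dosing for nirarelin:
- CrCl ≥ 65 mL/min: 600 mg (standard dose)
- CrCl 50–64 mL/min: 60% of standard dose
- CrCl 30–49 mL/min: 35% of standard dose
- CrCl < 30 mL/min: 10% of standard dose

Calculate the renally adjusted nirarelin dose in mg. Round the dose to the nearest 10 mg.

CrCl = (140 − 35) × 83.9 / (72 × 3.5) = 8809.5 / 252.00 ≈ 35.0 mL/min
CrCl ≈ 35 mL/min → bracket 30–49 mL/min.
35% of 600 mg = 210 mg

210 mg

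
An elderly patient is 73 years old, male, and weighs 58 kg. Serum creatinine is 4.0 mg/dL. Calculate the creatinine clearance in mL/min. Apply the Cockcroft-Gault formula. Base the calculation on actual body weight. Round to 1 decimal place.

13.5 mL/min

CrCl = (140 − 73) × 58 / (72 × 4) = 3886.0 / 288.00 ≈ 13.5 mL/min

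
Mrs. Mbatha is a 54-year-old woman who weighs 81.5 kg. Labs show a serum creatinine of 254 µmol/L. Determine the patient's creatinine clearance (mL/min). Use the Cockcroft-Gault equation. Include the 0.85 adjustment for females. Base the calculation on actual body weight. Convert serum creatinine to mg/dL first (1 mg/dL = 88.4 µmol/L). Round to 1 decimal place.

28.8 mL/min

SCr = 254 / 88.4 = 2.873 mg/dL
CrCl = (140 − 54) × 81.5 / (72 × 2.873) × 0.85 = 7009.0 / 206.86 × 0.85 ≈ 28.8 mL/min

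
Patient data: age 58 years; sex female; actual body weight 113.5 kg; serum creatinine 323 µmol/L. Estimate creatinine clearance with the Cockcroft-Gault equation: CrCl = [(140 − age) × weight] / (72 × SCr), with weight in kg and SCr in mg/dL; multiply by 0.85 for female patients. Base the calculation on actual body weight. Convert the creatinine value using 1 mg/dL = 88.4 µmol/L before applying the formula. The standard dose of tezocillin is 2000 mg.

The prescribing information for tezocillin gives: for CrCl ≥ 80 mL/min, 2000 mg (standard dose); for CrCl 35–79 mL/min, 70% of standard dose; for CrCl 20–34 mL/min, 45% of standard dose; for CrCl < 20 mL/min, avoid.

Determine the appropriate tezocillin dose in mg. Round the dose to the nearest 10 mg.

900 mg

SCr = 323 / 88.4 = 3.654 mg/dL
CrCl = (140 − 58) × 113.5 / (72 × 3.654) × 0.85 = 9307.0 / 263.09 × 0.85 ≈ 30.1 mL/min
CrCl ≈ 30 mL/min → bracket 20–34 mL/min.
45% of 2000 mg = 900 mg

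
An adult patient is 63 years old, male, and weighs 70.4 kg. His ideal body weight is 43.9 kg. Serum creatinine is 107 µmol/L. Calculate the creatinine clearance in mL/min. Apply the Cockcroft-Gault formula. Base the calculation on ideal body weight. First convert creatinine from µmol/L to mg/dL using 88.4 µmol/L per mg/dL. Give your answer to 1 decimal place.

38.8 mL/min

SCr = 107 / 88.4 = 1.21 mg/dL
CrCl = (140 − 63) × 43.9 / (72 × 1.21) = 3380.3 / 87.12 ≈ 38.8 mL/min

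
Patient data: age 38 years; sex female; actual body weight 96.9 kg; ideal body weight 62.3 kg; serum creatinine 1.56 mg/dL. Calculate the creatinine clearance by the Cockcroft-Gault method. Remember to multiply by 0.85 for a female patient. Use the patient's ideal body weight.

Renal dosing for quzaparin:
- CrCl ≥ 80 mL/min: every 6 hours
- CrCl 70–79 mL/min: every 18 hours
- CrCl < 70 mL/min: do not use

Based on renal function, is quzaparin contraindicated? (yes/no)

yes

CrCl = (140 − 38) × 62.3 / (72 × 1.56) × 0.85 = 6354.6 / 112.32 × 0.85 ≈ 48.1 mL/min
CrCl ≈ 48 mL/min, which is < 70 mL/min.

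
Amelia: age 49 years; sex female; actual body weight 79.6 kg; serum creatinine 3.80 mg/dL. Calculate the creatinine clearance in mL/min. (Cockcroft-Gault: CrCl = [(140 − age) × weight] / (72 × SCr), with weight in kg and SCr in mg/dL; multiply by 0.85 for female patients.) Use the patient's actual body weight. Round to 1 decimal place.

22.5 mL/min

CrCl = (140 − 49) × 79.6 / (72 × 3.8) × 0.85 = 7243.6 / 273.60 × 0.85 ≈ 22.5 mL/min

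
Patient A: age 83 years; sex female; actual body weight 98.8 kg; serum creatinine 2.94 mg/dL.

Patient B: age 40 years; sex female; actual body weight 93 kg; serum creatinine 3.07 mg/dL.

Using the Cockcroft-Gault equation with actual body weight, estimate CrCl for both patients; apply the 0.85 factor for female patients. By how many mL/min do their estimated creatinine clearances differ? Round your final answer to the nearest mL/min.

Patient A: CrCl = (140 − 83) × 98.8 / (72 × 2.94) × 0.85 = 5631.6 / 211.68 × 0.85 ≈ 22.6 mL/min
Patient B: CrCl = (140 − 40) × 93 / (72 × 3.07) × 0.85 = 9300.0 / 221.04 × 0.85 ≈ 35.8 mL/min
|22.6 − 35.8| = 13.2 mL/min

13 mL/min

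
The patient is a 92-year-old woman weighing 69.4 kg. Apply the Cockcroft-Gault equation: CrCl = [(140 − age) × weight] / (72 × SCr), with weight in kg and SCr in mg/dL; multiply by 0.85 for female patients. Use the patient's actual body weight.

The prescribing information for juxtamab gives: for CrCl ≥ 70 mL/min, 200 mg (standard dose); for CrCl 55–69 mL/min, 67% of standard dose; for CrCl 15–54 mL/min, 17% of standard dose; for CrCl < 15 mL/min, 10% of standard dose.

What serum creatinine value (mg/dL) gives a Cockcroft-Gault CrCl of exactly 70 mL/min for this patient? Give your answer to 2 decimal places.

0.56 mg/dL

Standard dose requires CrCl ≥ 70 mL/min.
Set (140 − 92) × 69.4 × 0.85 / (72 × SCr) = 70
SCr = (140 − 92) × 69.4 × 0.85 / (72 × 70) = 0.562 mg/dL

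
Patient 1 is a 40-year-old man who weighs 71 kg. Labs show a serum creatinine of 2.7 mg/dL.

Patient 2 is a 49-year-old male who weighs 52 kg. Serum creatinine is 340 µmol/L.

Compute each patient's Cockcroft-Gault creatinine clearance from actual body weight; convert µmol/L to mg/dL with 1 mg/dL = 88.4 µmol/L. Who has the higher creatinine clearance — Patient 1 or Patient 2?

Patient 1: CrCl = (140 − 40) × 71 / (72 × 2.7) = 7100.0 / 194.40 ≈ 36.5 mL/min
Patient 2: SCr = 340 / 88.4 = 3.846 mg/dL
Patient 2: CrCl = (140 − 49) × 52 / (72 × 3.846) = 4732.0 / 276.91 ≈ 17.1 mL/min
36.5 vs 17.1 mL/min → Patient 1 is higher.

Patient 1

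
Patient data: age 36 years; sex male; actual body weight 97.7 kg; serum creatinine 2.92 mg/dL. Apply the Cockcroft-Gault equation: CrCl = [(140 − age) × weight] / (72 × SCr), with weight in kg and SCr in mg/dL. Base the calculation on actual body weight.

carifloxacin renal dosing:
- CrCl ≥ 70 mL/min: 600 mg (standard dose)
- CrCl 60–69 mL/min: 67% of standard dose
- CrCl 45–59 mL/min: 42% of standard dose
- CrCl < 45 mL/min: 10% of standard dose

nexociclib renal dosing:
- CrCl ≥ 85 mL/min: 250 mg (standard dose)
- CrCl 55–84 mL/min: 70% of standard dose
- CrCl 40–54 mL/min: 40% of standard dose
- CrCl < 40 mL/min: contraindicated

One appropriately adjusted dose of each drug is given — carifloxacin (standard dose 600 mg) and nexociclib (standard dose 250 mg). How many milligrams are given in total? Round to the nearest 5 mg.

350 mg

CrCl = (140 − 36) × 97.7 / (72 × 2.92) = 10160.8 / 210.24 ≈ 48.3 mL/min
CrCl ≈ 48 mL/min.
carifloxacin: 45–59 mL/min → 42% of 600 mg = 252 mg.
nexociclib: 40–54 mL/min → 40% of 250 mg = 100 mg.
Total = 252 + 100 = 352 mg.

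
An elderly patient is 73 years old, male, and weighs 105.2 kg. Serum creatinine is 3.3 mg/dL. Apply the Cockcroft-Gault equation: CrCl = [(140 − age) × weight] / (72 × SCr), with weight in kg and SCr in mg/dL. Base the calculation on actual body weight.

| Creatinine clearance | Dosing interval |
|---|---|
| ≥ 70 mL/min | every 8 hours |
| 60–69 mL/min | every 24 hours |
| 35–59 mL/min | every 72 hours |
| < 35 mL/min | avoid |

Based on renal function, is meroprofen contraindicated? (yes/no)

CrCl = (140 − 73) × 105.2 / (72 × 3.3) = 7048.4 / 237.60 ≈ 29.7 mL/min
CrCl ≈ 30 mL/min, which is < 35 mL/min.

yes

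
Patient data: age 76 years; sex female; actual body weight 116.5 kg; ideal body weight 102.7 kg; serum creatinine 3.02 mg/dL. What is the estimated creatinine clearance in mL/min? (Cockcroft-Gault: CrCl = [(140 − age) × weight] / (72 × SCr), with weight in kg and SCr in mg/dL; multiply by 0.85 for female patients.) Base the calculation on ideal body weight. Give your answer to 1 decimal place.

CrCl = (140 − 76) × 102.7 / (72 × 3.02) × 0.85 = 6572.8 / 217.44 × 0.85 ≈ 25.7 mL/min

25.7 mL/min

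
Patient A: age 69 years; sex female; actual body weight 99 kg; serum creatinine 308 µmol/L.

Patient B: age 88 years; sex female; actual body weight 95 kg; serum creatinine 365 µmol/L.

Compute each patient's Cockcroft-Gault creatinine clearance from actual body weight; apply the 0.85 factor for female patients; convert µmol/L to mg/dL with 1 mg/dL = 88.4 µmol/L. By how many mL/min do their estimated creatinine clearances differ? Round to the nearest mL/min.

Patient A: SCr = 308 / 88.4 = 3.484 mg/dL
Patient A: CrCl = (140 − 69) × 99 / (72 × 3.484) × 0.85 = 7029.0 / 250.85 × 0.85 ≈ 23.8 mL/min
Patient B: SCr = 365 / 88.4 = 4.129 mg/dL
Patient B: CrCl = (140 − 88) × 95 / (72 × 4.129) × 0.85 = 4940.0 / 297.29 × 0.85 ≈ 14.1 mL/min
|23.8 − 14.1| = 9.7 mL/min

10 mL/min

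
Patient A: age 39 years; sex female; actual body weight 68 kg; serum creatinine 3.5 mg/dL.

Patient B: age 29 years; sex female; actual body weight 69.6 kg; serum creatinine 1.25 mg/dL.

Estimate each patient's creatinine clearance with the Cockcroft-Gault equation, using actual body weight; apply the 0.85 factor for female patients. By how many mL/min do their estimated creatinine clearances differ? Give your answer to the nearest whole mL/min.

50 mL/min

Patient A: CrCl = (140 − 39) × 68 / (72 × 3.5) × 0.85 = 6868.0 / 252.00 × 0.85 ≈ 23.2 mL/min
Patient B: CrCl = (140 − 29) × 69.6 / (72 × 1.25) × 0.85 = 7725.6 / 90.00 × 0.85 ≈ 73.0 mL/min
|23.2 − 73.0| = 49.8 mL/min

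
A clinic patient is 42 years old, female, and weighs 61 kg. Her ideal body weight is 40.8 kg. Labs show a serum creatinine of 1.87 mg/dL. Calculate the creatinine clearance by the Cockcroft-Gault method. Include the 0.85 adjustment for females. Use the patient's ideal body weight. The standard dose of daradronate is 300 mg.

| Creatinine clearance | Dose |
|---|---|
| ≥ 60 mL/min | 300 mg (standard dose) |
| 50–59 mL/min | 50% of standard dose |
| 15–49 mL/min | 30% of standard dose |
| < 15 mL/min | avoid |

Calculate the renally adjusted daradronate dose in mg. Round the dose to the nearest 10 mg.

90 mg

CrCl = (140 − 42) × 40.8 / (72 × 1.87) × 0.85 = 3998.4 / 134.64 × 0.85 ≈ 25.2 mL/min
CrCl ≈ 25 mL/min → bracket 15–49 mL/min.
30% of 300 mg = 90 mg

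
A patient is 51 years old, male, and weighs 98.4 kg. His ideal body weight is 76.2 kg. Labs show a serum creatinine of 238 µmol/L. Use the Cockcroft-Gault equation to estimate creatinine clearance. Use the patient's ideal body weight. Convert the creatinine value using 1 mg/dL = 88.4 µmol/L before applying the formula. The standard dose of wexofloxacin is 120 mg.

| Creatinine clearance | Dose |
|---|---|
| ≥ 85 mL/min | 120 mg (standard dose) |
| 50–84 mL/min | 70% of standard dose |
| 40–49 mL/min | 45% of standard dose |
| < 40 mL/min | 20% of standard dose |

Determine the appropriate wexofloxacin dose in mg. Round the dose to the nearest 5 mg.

25 mg

SCr = 238 / 88.4 = 2.692 mg/dL
CrCl = (140 − 51) × 76.2 / (72 × 2.692) = 6781.8 / 193.82 ≈ 35.0 mL/min
CrCl ≈ 35 mL/min → bracket < 40 mL/min.
20% of 120 mg = 24 mg → 25 mg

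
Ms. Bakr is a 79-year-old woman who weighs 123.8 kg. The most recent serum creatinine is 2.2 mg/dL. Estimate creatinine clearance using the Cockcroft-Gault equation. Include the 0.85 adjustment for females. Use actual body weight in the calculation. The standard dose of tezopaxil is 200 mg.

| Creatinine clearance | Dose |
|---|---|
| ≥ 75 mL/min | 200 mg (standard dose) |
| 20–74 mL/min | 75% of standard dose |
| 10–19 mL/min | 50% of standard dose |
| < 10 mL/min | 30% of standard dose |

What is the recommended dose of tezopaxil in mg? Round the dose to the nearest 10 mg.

150 mg

CrCl = (140 − 79) × 123.8 / (72 × 2.2) × 0.85 = 7551.8 / 158.40 × 0.85 ≈ 40.5 mL/min
CrCl ≈ 41 mL/min → bracket 20–74 mL/min.
75% of 200 mg = 150 mg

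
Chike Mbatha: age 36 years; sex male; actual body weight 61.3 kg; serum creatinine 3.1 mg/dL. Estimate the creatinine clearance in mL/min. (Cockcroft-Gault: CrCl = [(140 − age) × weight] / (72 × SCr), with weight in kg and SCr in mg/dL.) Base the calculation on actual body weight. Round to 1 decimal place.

28.6 mL/min

CrCl = (140 − 36) × 61.3 / (72 × 3.1) = 6375.2 / 223.20 ≈ 28.6 mL/min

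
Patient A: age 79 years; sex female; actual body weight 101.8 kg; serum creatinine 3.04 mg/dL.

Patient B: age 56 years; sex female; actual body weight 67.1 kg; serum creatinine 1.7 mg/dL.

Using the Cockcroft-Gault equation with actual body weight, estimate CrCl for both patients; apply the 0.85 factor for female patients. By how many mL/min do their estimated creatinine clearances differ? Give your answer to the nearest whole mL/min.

Patient A: CrCl = (140 − 79) × 101.8 / (72 × 3.04) × 0.85 = 6209.8 / 218.88 × 0.85 ≈ 24.1 mL/min
Patient B: CrCl = (140 − 56) × 67.1 / (72 × 1.7) × 0.85 = 5636.4 / 122.40 × 0.85 ≈ 39.1 mL/min
|24.1 − 39.1| = 15.0 mL/min

15 mL/min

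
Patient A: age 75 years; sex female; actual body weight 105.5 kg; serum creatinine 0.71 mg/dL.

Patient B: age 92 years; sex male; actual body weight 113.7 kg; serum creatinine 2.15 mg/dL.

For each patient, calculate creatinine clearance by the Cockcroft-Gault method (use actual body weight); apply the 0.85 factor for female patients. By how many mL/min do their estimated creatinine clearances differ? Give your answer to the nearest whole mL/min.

Patient A: CrCl = (140 − 75) × 105.5 / (72 × 0.71) × 0.85 = 6857.5 / 51.12 × 0.85 ≈ 114.0 mL/min
Patient B: CrCl = (140 − 92) × 113.7 / (72 × 2.15) = 5457.6 / 154.80 ≈ 35.3 mL/min
|114.0 − 35.3| = 78.7 mL/min

79 mL/min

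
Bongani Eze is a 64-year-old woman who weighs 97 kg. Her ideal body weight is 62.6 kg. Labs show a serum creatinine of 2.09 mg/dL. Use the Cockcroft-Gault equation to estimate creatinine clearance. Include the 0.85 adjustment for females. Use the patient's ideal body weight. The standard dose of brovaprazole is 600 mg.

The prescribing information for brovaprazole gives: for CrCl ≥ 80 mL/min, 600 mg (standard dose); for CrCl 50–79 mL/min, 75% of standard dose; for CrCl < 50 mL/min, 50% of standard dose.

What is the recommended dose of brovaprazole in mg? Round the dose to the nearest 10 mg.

CrCl = (140 − 64) × 62.6 / (72 × 2.09) × 0.85 = 4757.6 / 150.48 × 0.85 ≈ 26.9 mL/min
CrCl ≈ 27 mL/min → bracket < 50 mL/min.
50% of 600 mg = 300 mg

300 mg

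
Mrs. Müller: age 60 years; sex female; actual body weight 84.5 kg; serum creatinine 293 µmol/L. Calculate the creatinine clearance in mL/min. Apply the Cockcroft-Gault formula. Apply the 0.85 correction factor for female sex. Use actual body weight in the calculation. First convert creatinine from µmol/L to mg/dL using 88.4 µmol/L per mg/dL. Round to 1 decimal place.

SCr = 293 / 88.4 = 3.314 mg/dL
CrCl = (140 − 60) × 84.5 / (72 × 3.314) × 0.85 = 6760.0 / 238.61 × 0.85 ≈ 24.1 mL/min

24.1 mL/min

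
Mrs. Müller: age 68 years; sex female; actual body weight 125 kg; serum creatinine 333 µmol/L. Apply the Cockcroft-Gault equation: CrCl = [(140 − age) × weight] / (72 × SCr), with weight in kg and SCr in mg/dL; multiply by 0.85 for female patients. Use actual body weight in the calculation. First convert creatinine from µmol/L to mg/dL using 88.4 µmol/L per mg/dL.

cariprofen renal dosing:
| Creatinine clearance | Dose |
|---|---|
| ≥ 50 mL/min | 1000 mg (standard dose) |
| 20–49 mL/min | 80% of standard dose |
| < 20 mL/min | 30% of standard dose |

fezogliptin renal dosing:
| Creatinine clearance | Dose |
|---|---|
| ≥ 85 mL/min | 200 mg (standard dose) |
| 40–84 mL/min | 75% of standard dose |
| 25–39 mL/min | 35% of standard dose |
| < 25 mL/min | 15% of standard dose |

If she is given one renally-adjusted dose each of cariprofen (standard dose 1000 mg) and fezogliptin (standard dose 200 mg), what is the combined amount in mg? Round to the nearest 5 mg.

SCr = 333 / 88.4 = 3.767 mg/dL
CrCl = (140 − 68) × 125 / (72 × 3.767) × 0.85 = 9000.0 / 271.22 × 0.85 ≈ 28.2 mL/min
CrCl ≈ 28 mL/min.
cariprofen: 20–49 mL/min → 80% of 1000 mg = 800 mg.
fezogliptin: 25–39 mL/min → 35% of 200 mg = 70 mg.
Total = 800 + 70 = 870 mg.

870 mg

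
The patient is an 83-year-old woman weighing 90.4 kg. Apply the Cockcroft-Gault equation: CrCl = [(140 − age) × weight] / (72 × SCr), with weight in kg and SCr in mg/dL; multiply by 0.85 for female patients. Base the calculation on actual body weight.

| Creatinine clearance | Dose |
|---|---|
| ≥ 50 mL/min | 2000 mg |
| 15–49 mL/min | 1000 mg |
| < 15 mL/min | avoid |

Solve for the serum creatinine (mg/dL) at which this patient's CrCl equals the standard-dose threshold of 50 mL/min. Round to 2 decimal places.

Standard dose requires CrCl ≥ 50 mL/min.
Set (140 − 83) × 90.4 × 0.85 / (72 × SCr) = 50
SCr = (140 − 83) × 90.4 × 0.85 / (72 × 50) = 1.217 mg/dL

1.22 mg/dL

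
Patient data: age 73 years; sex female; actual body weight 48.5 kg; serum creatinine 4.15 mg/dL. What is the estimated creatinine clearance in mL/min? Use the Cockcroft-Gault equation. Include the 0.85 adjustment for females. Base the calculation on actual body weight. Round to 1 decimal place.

9.2 mL/min

CrCl = (140 − 73) × 48.5 / (72 × 4.15) × 0.85 = 3249.5 / 298.80 × 0.85 ≈ 9.2 mL/min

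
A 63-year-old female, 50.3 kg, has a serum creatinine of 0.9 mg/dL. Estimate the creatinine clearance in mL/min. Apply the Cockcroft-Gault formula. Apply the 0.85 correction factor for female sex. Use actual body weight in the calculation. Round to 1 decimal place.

50.8 mL/min

CrCl = (140 − 63) × 50.3 / (72 × 0.9) × 0.85 = 3873.1 / 64.80 × 0.85 ≈ 50.8 mL/min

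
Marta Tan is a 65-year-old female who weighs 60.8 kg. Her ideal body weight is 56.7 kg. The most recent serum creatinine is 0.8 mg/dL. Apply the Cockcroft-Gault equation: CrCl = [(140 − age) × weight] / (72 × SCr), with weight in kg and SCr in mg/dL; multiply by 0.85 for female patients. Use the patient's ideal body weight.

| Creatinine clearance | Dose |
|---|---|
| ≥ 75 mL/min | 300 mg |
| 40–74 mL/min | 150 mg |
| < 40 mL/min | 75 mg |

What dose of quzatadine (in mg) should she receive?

CrCl = (140 − 65) × 56.7 / (72 × 0.8) × 0.85 = 4252.5 / 57.60 × 0.85 ≈ 62.8 mL/min
CrCl ≈ 63 mL/min → bracket 40–74 mL/min.
Dose for this bracket: 150 mg.

150 mg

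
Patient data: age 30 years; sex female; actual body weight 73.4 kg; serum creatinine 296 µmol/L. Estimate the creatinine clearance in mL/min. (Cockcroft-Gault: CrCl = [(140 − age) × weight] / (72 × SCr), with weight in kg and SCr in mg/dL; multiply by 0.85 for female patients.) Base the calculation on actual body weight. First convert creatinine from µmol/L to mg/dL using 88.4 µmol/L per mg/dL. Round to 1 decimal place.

SCr = 296 / 88.4 = 3.348 mg/dL
CrCl = (140 − 30) × 73.4 / (72 × 3.348) × 0.85 = 8074.0 / 241.06 × 0.85 ≈ 28.5 mL/min

28.5 mL/min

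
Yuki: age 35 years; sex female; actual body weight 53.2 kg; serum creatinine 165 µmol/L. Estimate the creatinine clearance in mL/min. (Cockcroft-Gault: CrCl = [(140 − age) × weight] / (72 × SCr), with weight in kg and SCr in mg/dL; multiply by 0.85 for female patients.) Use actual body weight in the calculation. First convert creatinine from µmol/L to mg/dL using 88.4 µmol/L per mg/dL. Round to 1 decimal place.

35.3 mL/min

SCr = 165 / 88.4 = 1.867 mg/dL
CrCl = (140 − 35) × 53.2 / (72 × 1.867) × 0.85 = 5586.0 / 134.42 × 0.85 ≈ 35.3 mL/min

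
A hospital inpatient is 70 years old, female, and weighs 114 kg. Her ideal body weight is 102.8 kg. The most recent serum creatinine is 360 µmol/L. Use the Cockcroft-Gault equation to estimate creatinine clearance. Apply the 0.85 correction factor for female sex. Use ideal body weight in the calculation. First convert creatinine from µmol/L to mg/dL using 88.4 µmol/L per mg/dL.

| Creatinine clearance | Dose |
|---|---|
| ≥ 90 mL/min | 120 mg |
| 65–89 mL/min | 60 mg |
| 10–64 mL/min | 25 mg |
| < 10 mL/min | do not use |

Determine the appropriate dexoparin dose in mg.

SCr = 360 / 88.4 = 4.072 mg/dL
CrCl = (140 − 70) × 102.8 / (72 × 4.072) × 0.85 = 7196.0 / 293.18 × 0.85 ≈ 20.9 mL/min
CrCl ≈ 21 mL/min → bracket 10–64 mL/min.
Dose for this bracket: 25 mg.

25 mg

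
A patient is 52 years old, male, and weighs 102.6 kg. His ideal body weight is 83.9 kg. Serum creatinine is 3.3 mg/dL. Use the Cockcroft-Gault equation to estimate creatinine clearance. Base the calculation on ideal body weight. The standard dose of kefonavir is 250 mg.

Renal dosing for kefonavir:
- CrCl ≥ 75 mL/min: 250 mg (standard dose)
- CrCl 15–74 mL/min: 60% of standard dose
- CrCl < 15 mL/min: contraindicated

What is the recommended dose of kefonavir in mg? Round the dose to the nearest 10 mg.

CrCl = (140 − 52) × 83.9 / (72 × 3.3) = 7383.2 / 237.60 ≈ 31.1 mL/min
CrCl ≈ 31 mL/min → bracket 15–74 mL/min.
60% of 250 mg = 150 mg

150 mg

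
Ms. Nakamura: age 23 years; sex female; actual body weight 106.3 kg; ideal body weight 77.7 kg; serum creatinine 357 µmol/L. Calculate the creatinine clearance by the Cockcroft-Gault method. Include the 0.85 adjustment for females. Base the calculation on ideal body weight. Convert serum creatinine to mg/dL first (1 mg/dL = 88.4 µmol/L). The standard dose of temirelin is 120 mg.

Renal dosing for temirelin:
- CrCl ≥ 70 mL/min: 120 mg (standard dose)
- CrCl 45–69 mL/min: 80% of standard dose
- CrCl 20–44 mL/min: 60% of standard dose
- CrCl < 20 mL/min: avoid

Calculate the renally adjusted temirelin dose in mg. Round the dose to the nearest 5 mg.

70 mg

SCr = 357 / 88.4 = 4.038 mg/dL
CrCl = (140 − 23) × 77.7 / (72 × 4.038) × 0.85 = 9090.9 / 290.74 × 0.85 ≈ 26.6 mL/min
CrCl ≈ 27 mL/min → bracket 20–44 mL/min.
60% of 120 mg = 72 mg → 70 mg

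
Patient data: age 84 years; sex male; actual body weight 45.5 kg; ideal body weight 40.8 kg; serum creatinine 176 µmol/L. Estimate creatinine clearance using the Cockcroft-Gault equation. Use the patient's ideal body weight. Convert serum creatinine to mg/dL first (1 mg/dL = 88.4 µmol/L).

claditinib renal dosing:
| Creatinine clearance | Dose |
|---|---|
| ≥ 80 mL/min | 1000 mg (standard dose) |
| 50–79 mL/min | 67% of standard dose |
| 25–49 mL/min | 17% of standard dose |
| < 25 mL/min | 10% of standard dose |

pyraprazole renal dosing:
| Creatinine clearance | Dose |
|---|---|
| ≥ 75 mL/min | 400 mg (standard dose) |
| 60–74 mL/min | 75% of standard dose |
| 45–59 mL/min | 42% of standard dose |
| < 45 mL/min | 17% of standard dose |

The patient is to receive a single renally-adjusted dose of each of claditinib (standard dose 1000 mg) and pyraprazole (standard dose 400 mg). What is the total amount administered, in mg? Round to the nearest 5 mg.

SCr = 176 / 88.4 = 1.991 mg/dL
CrCl = (140 − 84) × 40.8 / (72 × 1.991) = 2284.8 / 143.35 ≈ 15.9 mL/min
CrCl ≈ 16 mL/min.
claditinib: < 25 mL/min → 10% of 1000 mg = 100 mg.
pyraprazole: < 45 mL/min → 17% of 400 mg = 68 mg.
Total = 100 + 68 = 168 mg.

170 mg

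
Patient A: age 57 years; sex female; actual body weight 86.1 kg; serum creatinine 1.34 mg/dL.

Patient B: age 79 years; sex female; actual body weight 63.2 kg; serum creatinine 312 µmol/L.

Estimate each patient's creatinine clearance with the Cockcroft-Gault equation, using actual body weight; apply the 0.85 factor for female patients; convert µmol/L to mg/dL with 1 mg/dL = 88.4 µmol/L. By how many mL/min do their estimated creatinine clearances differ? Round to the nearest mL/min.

50 mL/min

Patient A: CrCl = (140 − 57) × 86.1 / (72 × 1.34) × 0.85 = 7146.3 / 96.48 × 0.85 ≈ 63.0 mL/min
Patient B: SCr = 312 / 88.4 = 3.529 mg/dL
Patient B: CrCl = (140 − 79) × 63.2 / (72 × 3.529) × 0.85 = 3855.2 / 254.09 × 0.85 ≈ 12.9 mL/min
|63.0 − 12.9| = 50.1 mL/min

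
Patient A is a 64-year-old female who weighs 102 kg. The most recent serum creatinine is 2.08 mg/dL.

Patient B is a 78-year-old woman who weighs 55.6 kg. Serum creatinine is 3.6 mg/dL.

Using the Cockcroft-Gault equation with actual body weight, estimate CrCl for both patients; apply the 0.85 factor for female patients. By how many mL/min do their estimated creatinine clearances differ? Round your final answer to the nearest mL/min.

Patient A: CrCl = (140 − 64) × 102 / (72 × 2.08) × 0.85 = 7752.0 / 149.76 × 0.85 ≈ 44.0 mL/min
Patient B: CrCl = (140 − 78) × 55.6 / (72 × 3.6) × 0.85 = 3447.2 / 259.20 × 0.85 ≈ 11.3 mL/min
|44.0 − 11.3| = 32.7 mL/min

33 mL/min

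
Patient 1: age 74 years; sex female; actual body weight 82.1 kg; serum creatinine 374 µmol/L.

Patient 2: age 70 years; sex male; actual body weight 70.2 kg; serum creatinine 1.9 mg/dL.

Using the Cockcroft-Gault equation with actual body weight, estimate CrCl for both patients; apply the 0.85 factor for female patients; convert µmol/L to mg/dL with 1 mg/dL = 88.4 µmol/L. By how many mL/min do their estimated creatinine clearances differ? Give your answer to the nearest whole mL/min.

Patient 1: SCr = 374 / 88.4 = 4.231 mg/dL
Patient 1: CrCl = (140 − 74) × 82.1 / (72 × 4.231) × 0.85 = 5418.6 / 304.63 × 0.85 ≈ 15.1 mL/min
Patient 2: CrCl = (140 − 70) × 70.2 / (72 × 1.9) = 4914.0 / 136.80 ≈ 35.9 mL/min
|15.1 − 35.9| = 20.8 mL/min

21 mL/min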